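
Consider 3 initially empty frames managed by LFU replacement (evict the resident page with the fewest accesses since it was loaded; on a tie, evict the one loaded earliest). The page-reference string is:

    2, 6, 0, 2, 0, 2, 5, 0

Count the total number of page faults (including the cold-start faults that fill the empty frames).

2 -> miss, frames [2]
6 -> miss, frames [2, 6]
0 -> miss, frames [2, 6, 0]
2 -> hit
0 -> hit
2 -> hit
5 -> miss, evict 6, frames [2, 0, 5]
0 -> hit
Page faults: 4.

4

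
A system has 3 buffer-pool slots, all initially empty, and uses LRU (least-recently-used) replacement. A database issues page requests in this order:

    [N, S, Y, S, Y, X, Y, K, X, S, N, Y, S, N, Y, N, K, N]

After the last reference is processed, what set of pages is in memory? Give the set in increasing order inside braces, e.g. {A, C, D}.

{K, N, Y}

N -> miss, frames [N]
S -> miss, frames [N, S]
Y -> miss, frames [N, S, Y]
S -> hit
Y -> hit
X -> miss, evict N, frames [S, Y, X]
Y -> hit
K -> miss, evict S, frames [X, Y, K]
X -> hit
S -> miss, evict Y, frames [K, X, S]
N -> miss, evict K, frames [X, S, N]
Y -> miss, evict X, frames [S, N, Y]
S -> hit
N -> hit
Y -> hit
N -> hit
K -> miss, evict S, frames [Y, N, K]
N -> hit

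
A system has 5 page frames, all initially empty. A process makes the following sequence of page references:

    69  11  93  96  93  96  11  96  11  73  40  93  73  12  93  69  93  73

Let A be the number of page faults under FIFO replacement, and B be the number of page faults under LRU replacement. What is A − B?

1

Under FIFO: F F F F . . . . . F F . . F . F F . → 9 faults.
Under LRU: F F F F . . . . . F F . . F . F . . → 8 faults.
A − B = 9 − 8 = 1.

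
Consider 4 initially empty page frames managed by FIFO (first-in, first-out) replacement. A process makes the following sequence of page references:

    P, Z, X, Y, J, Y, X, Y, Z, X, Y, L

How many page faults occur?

6

P -> miss, frames {P}
Z -> miss, frames {P,Z}
X -> miss, frames {P,Z,X}
Y -> miss, frames {P,Z,X,Y}
J -> miss, evict P, frames {Z,X,Y,J}
Y -> hit
X -> hit
Y -> hit
Z -> hit
X -> hit
Y -> hit
L -> miss, evict Z, frames {X,Y,J,L}
Page faults: 6.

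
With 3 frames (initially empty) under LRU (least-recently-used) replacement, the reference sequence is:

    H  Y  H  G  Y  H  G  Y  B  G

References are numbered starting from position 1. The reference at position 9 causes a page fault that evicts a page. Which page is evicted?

H

pos 1: H -> fault, frames (H)
pos 2: Y -> fault, frames (H Y)
pos 3: H -> hit
pos 4: G -> fault, frames (Y H G)
pos 5: Y -> hit
pos 6: H -> hit
pos 7: G -> hit
pos 8: Y -> hit
pos 9: B -> fault, evict H, frames (G Y B)
At position 9, page H is evicted.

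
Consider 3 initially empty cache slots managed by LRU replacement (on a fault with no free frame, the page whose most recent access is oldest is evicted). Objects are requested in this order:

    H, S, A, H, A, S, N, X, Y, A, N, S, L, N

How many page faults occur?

10

H -> miss, frames {H}
S -> miss, frames {H,S}
A -> miss, frames {H,S,A}
H -> hit
A -> hit
S -> hit
N -> miss, evict H, frames {A,S,N}
X -> miss, evict A, frames {S,N,X}
Y -> miss, evict S, frames {N,X,Y}
A -> miss, evict N, frames {X,Y,A}
N -> miss, evict X, frames {Y,A,N}
S -> miss, evict Y, frames {A,N,S}
L -> miss, evict A, frames {N,S,L}
N -> hit
Page faults: 10.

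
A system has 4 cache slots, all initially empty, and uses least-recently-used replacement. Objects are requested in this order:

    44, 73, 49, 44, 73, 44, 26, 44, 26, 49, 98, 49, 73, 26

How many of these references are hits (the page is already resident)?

44 -> fault, frames (44)
73 -> fault, frames (44 73)
49 -> fault, frames (44 73 49)
44 -> hit
73 -> hit
44 -> hit
26 -> fault, frames (49 73 44 26)
44 -> hit
26 -> hit
49 -> hit
98 -> fault, evict 73, frames (44 26 49 98)
49 -> hit
73 -> fault, evict 44, frames (26 98 49 73)
26 -> hit
Hits: 8.

8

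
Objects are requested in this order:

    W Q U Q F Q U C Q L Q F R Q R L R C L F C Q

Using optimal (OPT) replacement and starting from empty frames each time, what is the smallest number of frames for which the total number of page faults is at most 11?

f=1: 22 faults
f=2: 13 faults
f=3: 9 faults
f=4: 8 faults
f=5: 7 faults
f=6: 7 faults
f=7: 7 faults
Smallest f with faults ≤ 11 is 3.

3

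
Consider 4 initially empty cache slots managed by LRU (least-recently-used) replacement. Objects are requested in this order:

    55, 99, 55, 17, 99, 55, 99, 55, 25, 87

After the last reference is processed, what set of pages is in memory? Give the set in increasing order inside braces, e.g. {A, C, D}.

55: miss, frames (55)
99: miss, frames (55 99)
55: hit
17: miss, frames (99 55 17)
99: hit
55: hit
99: hit
55: hit
25: miss, frames (17 99 55 25)
87: miss, evict 17, frames (99 55 25 87)

{25, 55, 87, 99}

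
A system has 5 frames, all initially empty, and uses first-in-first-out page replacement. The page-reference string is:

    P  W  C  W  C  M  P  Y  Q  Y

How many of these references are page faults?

P: miss, frames {P}
W: miss, frames {P,W}
C: miss, frames {P,W,C}
W: hit
C: hit
M: miss, frames {P,W,C,M}
P: hit
Y: miss, frames {P,W,C,M,Y}
Q: miss, evict P, frames {W,C,M,Y,Q}
Y: hit
Page faults: 6.

6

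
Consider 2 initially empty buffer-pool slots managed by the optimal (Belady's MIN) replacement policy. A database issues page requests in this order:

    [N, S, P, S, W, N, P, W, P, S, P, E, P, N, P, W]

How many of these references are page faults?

10

N → miss, frames {N}
S → miss, frames {N,S}
P → miss, evict N, frames {S,P}
S → hit
W → miss, evict S, frames {P,W}
N → miss, evict W, frames {P,N}
P → hit
W → miss, evict N, frames {P,W}
P → hit
S → miss, evict W, frames {P,S}
P → hit
E → miss, evict S, frames {P,E}
P → hit
N → miss, evict E, frames {P,N}
P → hit
W → miss, evict N, frames {P,W}
Page faults: 10.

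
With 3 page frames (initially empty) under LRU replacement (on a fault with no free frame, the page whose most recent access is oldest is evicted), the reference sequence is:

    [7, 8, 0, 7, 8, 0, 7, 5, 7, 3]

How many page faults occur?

7 → fault, frames [7]
8 → fault, frames [7, 8]
0 → fault, frames [7, 8, 0]
7 → hit
8 → hit
0 → hit
7 → hit
5 → fault, evict 8, frames [0, 7, 5]
7 → hit
3 → fault, evict 0, frames [5, 7, 3]
Page faults: 5.

5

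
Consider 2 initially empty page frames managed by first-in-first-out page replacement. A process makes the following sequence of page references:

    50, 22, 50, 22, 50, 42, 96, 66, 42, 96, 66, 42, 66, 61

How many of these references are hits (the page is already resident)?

50: miss, frames [50]
22: miss, frames [50, 22]
50: hit
22: hit
50: hit
42: miss, evict 50, frames [22, 42]
96: miss, evict 22, frames [42, 96]
66: miss, evict 42, frames [96, 66]
42: miss, evict 96, frames [66, 42]
96: miss, evict 66, frames [42, 96]
66: miss, evict 42, frames [96, 66]
42: miss, evict 96, frames [66, 42]
66: hit
61: miss, evict 66, frames [42, 61]
Hits: 4.

4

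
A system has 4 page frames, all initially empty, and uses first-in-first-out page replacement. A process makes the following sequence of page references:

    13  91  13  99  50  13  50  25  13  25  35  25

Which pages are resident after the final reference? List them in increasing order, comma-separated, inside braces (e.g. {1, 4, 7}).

{13, 25, 35, 50}

13: miss, frames [13]
91: miss, frames [13, 91]
13: hit
99: miss, frames [13, 91, 99]
50: miss, frames [13, 91, 99, 50]
13: hit
50: hit
25: miss, evict 13, frames [91, 99, 50, 25]
13: miss, evict 91, frames [99, 50, 25, 13]
25: hit
35: miss, evict 99, frames [50, 25, 13, 35]
25: hit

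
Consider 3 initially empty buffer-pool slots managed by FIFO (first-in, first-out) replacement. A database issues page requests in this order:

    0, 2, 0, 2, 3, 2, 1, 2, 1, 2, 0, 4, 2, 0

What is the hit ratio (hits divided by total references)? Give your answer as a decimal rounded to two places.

0.50

0 -> fault, frames [0]
2 -> fault, frames [0, 2]
0 -> hit
2 -> hit
3 -> fault, frames [0, 2, 3]
2 -> hit
1 -> fault, evict 0, frames [2, 3, 1]
2 -> hit
1 -> hit
2 -> hit
0 -> fault, evict 2, frames [3, 1, 0]
4 -> fault, evict 3, frames [1, 0, 4]
2 -> fault, evict 1, frames [0, 4, 2]
0 -> hit
Hits: 7 of 14 references → 7/14 = 0.5000.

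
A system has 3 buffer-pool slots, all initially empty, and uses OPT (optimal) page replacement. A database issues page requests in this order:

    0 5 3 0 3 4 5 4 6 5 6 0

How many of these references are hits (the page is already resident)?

7

0 → fault, frames (0)
5 → fault, frames (0 5)
3 → fault, frames (0 5 3)
0 → hit
3 → hit
4 → fault, evict 3, frames (0 5 4)
5 → hit
4 → hit
6 → fault, evict 4, frames (0 5 6)
5 → hit
6 → hit
0 → hit
Hits: 7.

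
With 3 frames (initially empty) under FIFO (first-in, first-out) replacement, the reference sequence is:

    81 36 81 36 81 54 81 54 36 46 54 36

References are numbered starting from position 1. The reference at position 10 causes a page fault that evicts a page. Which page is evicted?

pos 1: 81: miss, frames [81]
pos 2: 36: miss, frames [81, 36]
pos 3: 81: hit
pos 4: 36: hit
pos 5: 81: hit
pos 6: 54: miss, frames [81, 36, 54]
pos 7: 81: hit
pos 8: 54: hit
pos 9: 36: hit
pos 10: 46: miss, evict 81, frames [36, 54, 46]
At position 10, page 81 is evicted.

81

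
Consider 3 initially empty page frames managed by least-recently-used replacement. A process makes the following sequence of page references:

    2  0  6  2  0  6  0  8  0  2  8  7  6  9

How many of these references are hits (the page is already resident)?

2 → fault, frames (2)
0 → fault, frames (2 0)
6 → fault, frames (2 0 6)
2 → hit
0 → hit
6 → hit
0 → hit
8 → fault, evict 2, frames (6 0 8)
0 → hit
2 → fault, evict 6, frames (8 0 2)
8 → hit
7 → fault, evict 0, frames (2 8 7)
6 → fault, evict 2, frames (8 7 6)
9 → fault, evict 8, frames (7 6 9)
Hits: 6.

6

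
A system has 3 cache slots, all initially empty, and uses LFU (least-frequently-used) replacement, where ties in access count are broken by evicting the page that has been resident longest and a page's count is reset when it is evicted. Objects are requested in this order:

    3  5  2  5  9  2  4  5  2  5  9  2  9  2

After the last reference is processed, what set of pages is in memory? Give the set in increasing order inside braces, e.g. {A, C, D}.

3 → miss, frames [3]
5 → miss, frames [3, 5]
2 → miss, frames [3, 5, 2]
5 → hit
9 → miss, evict 3, frames [5, 2, 9]
2 → hit
4 → miss, evict 9, frames [5, 2, 4]
5 → hit
2 → hit
5 → hit
9 → miss, evict 4, frames [5, 2, 9]
2 → hit
9 → hit
2 → hit

{2, 5, 9}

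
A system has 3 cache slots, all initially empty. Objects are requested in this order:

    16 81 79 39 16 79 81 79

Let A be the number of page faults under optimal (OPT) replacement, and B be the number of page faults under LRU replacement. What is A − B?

-1

Under OPT: F F F F . . F . → 5 faults.
Under LRU: F F F F F . F . → 6 faults.
A − B = 5 − 6 = -1.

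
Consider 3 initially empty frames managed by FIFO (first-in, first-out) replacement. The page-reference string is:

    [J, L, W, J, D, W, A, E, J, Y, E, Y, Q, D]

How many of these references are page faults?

J: fault, frames {J}
L: fault, frames {J,L}
W: fault, frames {J,L,W}
J: hit
D: fault, evict J, frames {L,W,D}
W: hit
A: fault, evict L, frames {W,D,A}
E: fault, evict W, frames {D,A,E}
J: fault, evict D, frames {A,E,J}
Y: fault, evict A, frames {E,J,Y}
E: hit
Y: hit
Q: fault, evict E, frames {J,Y,Q}
D: fault, evict J, frames {Y,Q,D}
Page faults: 10.

10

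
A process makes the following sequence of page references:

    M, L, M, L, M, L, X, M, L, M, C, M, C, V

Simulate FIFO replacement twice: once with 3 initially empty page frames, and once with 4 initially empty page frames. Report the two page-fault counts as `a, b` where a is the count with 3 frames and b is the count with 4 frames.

3 frames: F F . . . . F . . . F F . F → 6 faults.
4 frames: F F . . . . F . . . F . . F → 5 faults.
5 < 6: adding a frame reduced faults, as is typical.

6, 5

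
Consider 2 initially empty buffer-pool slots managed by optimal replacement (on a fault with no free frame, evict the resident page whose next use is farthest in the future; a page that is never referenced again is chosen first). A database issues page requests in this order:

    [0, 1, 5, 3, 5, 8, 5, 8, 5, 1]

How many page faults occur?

0 -> fault, frames {0}
1 -> fault, frames {0,1}
5 -> fault, evict 0, frames {1,5}
3 -> fault, evict 1, frames {5,3}
5 -> hit
8 -> fault, evict 3, frames {5,8}
5 -> hit
8 -> hit
5 -> hit
1 -> fault, evict 8, frames {5,1}
Page faults: 6.

6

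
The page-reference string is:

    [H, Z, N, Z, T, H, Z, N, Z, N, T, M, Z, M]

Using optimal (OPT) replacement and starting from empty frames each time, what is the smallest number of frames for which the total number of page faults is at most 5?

4

f=1: 14 faults
f=2: 8 faults
f=3: 6 faults
f=4: 5 faults
f=5: 5 faults
Smallest f with faults ≤ 5 is 4.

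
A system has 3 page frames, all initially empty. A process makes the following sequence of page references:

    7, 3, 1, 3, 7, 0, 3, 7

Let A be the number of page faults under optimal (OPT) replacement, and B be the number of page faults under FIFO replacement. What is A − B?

-1

Under OPT: F F F . . F . . → 4 faults.
Under FIFO: F F F . . F . F → 5 faults.
A − B = 4 − 5 = -1.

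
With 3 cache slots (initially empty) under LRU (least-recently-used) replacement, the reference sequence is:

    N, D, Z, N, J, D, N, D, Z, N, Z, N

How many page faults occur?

N → miss, frames (N)
D → miss, frames (N D)
Z → miss, frames (N D Z)
N → hit
J → miss, evict D, frames (Z N J)
D → miss, evict Z, frames (N J D)
N → hit
D → hit
Z → miss, evict J, frames (N D Z)
N → hit
Z → hit
N → hit
Page faults: 6.

6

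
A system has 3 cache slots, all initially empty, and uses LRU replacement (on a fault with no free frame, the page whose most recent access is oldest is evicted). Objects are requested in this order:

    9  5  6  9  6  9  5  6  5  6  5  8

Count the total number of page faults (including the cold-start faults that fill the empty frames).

4

9: miss, frames (9)
5: miss, frames (9 5)
6: miss, frames (9 5 6)
9: hit
6: hit
9: hit
5: hit
6: hit
5: hit
6: hit
5: hit
8: miss, evict 9, frames (6 5 8)
Page faults: 4.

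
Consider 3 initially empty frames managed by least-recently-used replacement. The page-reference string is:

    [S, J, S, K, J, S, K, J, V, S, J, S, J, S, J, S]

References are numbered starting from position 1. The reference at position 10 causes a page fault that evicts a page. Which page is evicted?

pos 1: S: miss, frames [S]
pos 2: J: miss, frames [S, J]
pos 3: S: hit
pos 4: K: miss, frames [J, S, K]
pos 5: J: hit
pos 6: S: hit
pos 7: K: hit
pos 8: J: hit
pos 9: V: miss, evict S, frames [K, J, V]
pos 10: S: miss, evict K, frames [J, V, S]
At position 10, page K is evicted.

K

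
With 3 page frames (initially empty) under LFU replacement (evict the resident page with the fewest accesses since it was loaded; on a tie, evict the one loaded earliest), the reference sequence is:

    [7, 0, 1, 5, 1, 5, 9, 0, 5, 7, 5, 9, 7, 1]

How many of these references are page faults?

9

7: fault, frames {7}
0: fault, frames {7,0}
1: fault, frames {7,0,1}
5: fault, evict 7, frames {0,1,5}
1: hit
5: hit
9: fault, evict 0, frames {1,5,9}
0: fault, evict 9, frames {1,5,0}
5: hit
7: fault, evict 0, frames {1,5,7}
5: hit
9: fault, evict 7, frames {1,5,9}
7: fault, evict 9, frames {1,5,7}
1: hit
Page faults: 9.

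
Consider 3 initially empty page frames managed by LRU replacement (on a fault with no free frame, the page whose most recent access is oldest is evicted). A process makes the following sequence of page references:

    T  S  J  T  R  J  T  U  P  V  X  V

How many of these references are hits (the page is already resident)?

4

T → miss, frames (T)
S → miss, frames (T S)
J → miss, frames (T S J)
T → hit
R → miss, evict S, frames (J T R)
J → hit
T → hit
U → miss, evict R, frames (J T U)
P → miss, evict J, frames (T U P)
V → miss, evict T, frames (U P V)
X → miss, evict U, frames (P V X)
V → hit
Hits: 4.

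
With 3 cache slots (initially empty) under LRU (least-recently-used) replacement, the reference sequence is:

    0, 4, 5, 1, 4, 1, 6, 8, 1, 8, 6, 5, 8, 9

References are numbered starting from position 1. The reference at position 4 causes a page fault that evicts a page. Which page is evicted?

pos 1: 0 -> fault, frames {0}
pos 2: 4 -> fault, frames {0,4}
pos 3: 5 -> fault, frames {0,4,5}
pos 4: 1 -> fault, evict 0, frames {4,5,1}
At position 4, page 0 is evicted.

0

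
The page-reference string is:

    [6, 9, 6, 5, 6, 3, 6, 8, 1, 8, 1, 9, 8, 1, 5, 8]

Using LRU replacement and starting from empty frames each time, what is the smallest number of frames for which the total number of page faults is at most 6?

6

f=1: 16 faults
f=2: 11 faults
f=3: 8 faults
f=4: 8 faults
f=5: 8 faults
f=6: 6 faults
Smallest f with faults ≤ 6 is 6.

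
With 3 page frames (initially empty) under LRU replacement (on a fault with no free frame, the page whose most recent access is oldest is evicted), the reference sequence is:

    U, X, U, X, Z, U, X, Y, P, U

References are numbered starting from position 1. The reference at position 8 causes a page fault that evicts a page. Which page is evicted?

pos 1: U → fault, frames (U)
pos 2: X → fault, frames (U X)
pos 3: U → hit
pos 4: X → hit
pos 5: Z → fault, frames (U X Z)
pos 6: U → hit
pos 7: X → hit
pos 8: Y → fault, evict Z, frames (U X Y)
At position 8, page Z is evicted.

Z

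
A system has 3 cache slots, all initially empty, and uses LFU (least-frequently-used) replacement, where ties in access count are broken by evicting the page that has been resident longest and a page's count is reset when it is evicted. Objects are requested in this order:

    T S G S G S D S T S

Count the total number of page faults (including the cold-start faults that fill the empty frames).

5

T → fault, frames [T]
S → fault, frames [T, S]
G → fault, frames [T, S, G]
S → hit
G → hit
S → hit
D → fault, evict T, frames [S, G, D]
S → hit
T → fault, evict D, frames [S, G, T]
S → hit
Page faults: 5.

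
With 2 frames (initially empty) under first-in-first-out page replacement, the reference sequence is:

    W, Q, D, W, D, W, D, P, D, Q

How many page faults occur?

W: fault, frames [W]
Q: fault, frames [W, Q]
D: fault, evict W, frames [Q, D]
W: fault, evict Q, frames [D, W]
D: hit
W: hit
D: hit
P: fault, evict D, frames [W, P]
D: fault, evict W, frames [P, D]
Q: fault, evict P, frames [D, Q]
Page faults: 7.

7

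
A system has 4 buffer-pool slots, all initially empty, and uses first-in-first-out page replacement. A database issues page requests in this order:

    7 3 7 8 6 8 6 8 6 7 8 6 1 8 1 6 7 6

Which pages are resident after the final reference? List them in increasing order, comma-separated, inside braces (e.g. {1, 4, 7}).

{1, 6, 7, 8}

7 → fault, frames {7}
3 → fault, frames {7,3}
7 → hit
8 → fault, frames {7,3,8}
6 → fault, frames {7,3,8,6}
8 → hit
6 → hit
8 → hit
6 → hit
7 → hit
8 → hit
6 → hit
1 → fault, evict 7, frames {3,8,6,1}
8 → hit
1 → hit
6 → hit
7 → fault, evict 3, frames {8,6,1,7}
6 → hit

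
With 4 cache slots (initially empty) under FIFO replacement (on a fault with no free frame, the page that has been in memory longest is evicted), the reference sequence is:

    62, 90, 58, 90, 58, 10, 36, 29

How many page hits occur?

2

62 → miss, frames (62)
90 → miss, frames (62 90)
58 → miss, frames (62 90 58)
90 → hit
58 → hit
10 → miss, frames (62 90 58 10)
36 → miss, evict 62, frames (90 58 10 36)
29 → miss, evict 90, frames (58 10 36 29)
Hits: 2.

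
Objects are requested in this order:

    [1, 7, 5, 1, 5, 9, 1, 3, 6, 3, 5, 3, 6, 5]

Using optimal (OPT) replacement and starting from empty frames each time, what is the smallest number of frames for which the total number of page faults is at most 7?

f=1: 14 faults
f=2: 8 faults
f=3: 6 faults
f=4: 6 faults
f=5: 6 faults
f=6: 6 faults
Smallest f with faults ≤ 7 is 3.

3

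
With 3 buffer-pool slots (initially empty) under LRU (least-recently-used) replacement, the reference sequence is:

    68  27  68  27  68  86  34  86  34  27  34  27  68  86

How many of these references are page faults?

68 → fault, frames [68]
27 → fault, frames [68, 27]
68 → hit
27 → hit
68 → hit
86 → fault, frames [27, 68, 86]
34 → fault, evict 27, frames [68, 86, 34]
86 → hit
34 → hit
27 → fault, evict 68, frames [86, 34, 27]
34 → hit
27 → hit
68 → fault, evict 86, frames [34, 27, 68]
86 → fault, evict 34, frames [27, 68, 86]
Page faults: 7.

7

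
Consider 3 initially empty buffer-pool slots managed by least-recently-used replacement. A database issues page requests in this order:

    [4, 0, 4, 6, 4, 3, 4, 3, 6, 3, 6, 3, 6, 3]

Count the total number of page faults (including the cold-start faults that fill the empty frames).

4

4 → miss, frames {4}
0 → miss, frames {4,0}
4 → hit
6 → miss, frames {0,4,6}
4 → hit
3 → miss, evict 0, frames {6,4,3}
4 → hit
3 → hit
6 → hit
3 → hit
6 → hit
3 → hit
6 → hit
3 → hit
Page faults: 4.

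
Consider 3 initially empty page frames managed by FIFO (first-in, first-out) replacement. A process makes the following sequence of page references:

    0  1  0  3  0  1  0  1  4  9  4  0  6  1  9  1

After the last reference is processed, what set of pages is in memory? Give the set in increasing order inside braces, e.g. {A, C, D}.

0: miss, frames {0}
1: miss, frames {0,1}
0: hit
3: miss, frames {0,1,3}
0: hit
1: hit
0: hit
1: hit
4: miss, evict 0, frames {1,3,4}
9: miss, evict 1, frames {3,4,9}
4: hit
0: miss, evict 3, frames {4,9,0}
6: miss, evict 4, frames {9,0,6}
1: miss, evict 9, frames {0,6,1}
9: miss, evict 0, frames {6,1,9}
1: hit

{1, 6, 9}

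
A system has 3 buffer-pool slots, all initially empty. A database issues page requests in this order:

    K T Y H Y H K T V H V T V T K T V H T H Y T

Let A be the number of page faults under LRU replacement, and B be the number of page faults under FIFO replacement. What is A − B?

-3

Under LRU: F F F F . . F F F F . . . . F . . F . . F . → 11 faults.
Under FIFO: F F F F . . F F F F . . . . F F F F . . F F → 14 faults.
A − B = 11 − 14 = -3.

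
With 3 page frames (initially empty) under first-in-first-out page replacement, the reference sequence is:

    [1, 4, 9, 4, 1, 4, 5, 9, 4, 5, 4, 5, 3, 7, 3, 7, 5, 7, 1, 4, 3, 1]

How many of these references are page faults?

1 -> miss, frames {1}
4 -> miss, frames {1,4}
9 -> miss, frames {1,4,9}
4 -> hit
1 -> hit
4 -> hit
5 -> miss, evict 1, frames {4,9,5}
9 -> hit
4 -> hit
5 -> hit
4 -> hit
5 -> hit
3 -> miss, evict 4, frames {9,5,3}
7 -> miss, evict 9, frames {5,3,7}
3 -> hit
7 -> hit
5 -> hit
7 -> hit
1 -> miss, evict 5, frames {3,7,1}
4 -> miss, evict 3, frames {7,1,4}
3 -> miss, evict 7, frames {1,4,3}
1 -> hit
Page faults: 9.

9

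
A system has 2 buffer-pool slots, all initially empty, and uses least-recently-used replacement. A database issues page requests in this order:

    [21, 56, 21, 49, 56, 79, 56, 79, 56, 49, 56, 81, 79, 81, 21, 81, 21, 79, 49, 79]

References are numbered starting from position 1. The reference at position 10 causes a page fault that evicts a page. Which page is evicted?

79

pos 1: 21 -> miss, frames (21)
pos 2: 56 -> miss, frames (21 56)
pos 3: 21 -> hit
pos 4: 49 -> miss, evict 56, frames (21 49)
pos 5: 56 -> miss, evict 21, frames (49 56)
pos 6: 79 -> miss, evict 49, frames (56 79)
pos 7: 56 -> hit
pos 8: 79 -> hit
pos 9: 56 -> hit
pos 10: 49 -> miss, evict 79, frames (56 49)
At position 10, page 79 is evicted.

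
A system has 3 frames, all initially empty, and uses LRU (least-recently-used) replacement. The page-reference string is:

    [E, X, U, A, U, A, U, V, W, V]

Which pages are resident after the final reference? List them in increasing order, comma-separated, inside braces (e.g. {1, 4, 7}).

E → fault, frames (E)
X → fault, frames (E X)
U → fault, frames (E X U)
A → fault, evict E, frames (X U A)
U → hit
A → hit
U → hit
V → fault, evict X, frames (A U V)
W → fault, evict A, frames (U V W)
V → hit

{U, V, W}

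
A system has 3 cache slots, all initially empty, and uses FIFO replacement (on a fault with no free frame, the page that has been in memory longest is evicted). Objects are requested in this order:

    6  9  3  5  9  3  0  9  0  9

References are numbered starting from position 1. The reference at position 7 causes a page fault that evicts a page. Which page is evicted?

pos 1: 6 → fault, frames {6}
pos 2: 9 → fault, frames {6,9}
pos 3: 3 → fault, frames {6,9,3}
pos 4: 5 → fault, evict 6, frames {9,3,5}
pos 5: 9 → hit
pos 6: 3 → hit
pos 7: 0 → fault, evict 9, frames {3,5,0}
At position 7, page 9 is evicted.

9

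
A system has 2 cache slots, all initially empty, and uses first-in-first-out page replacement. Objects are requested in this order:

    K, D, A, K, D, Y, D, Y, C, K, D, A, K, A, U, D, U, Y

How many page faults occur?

K: miss, frames (K)
D: miss, frames (K D)
A: miss, evict K, frames (D A)
K: miss, evict D, frames (A K)
D: miss, evict A, frames (K D)
Y: miss, evict K, frames (D Y)
D: hit
Y: hit
C: miss, evict D, frames (Y C)
K: miss, evict Y, frames (C K)
D: miss, evict C, frames (K D)
A: miss, evict K, frames (D A)
K: miss, evict D, frames (A K)
A: hit
U: miss, evict A, frames (K U)
D: miss, evict K, frames (U D)
U: hit
Y: miss, evict U, frames (D Y)
Page faults: 14.

14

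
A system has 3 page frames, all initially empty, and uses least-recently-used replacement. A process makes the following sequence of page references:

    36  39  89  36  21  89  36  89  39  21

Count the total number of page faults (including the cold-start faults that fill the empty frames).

36 -> fault, frames {36}
39 -> fault, frames {36,39}
89 -> fault, frames {36,39,89}
36 -> hit
21 -> fault, evict 39, frames {89,36,21}
89 -> hit
36 -> hit
89 -> hit
39 -> fault, evict 21, frames {36,89,39}
21 -> fault, evict 36, frames {89,39,21}
Page faults: 6.

6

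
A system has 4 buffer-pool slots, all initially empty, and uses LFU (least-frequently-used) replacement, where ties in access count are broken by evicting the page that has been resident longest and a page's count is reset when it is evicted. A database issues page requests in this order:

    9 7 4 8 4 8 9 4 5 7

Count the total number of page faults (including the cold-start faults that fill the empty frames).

9 -> miss, frames (9)
7 -> miss, frames (9 7)
4 -> miss, frames (9 7 4)
8 -> miss, frames (9 7 4 8)
4 -> hit
8 -> hit
9 -> hit
4 -> hit
5 -> miss, evict 7, frames (9 4 8 5)
7 -> miss, evict 5, frames (9 4 8 7)
Page faults: 6.

6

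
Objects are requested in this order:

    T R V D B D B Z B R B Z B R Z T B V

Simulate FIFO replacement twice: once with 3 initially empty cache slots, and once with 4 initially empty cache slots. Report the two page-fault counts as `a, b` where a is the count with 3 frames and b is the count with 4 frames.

10, 9

3 frames: F F F F F . . F . F . . . . . F F F → 10 faults.
4 frames: F F F F F . . F . F . . . . . F . F → 9 faults.
9 < 10: adding a frame reduced faults, as is typical.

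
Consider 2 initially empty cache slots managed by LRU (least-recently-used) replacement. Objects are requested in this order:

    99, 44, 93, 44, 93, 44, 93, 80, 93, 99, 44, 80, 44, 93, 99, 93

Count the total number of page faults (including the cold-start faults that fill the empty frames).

99: fault, frames [99]
44: fault, frames [99, 44]
93: fault, evict 99, frames [44, 93]
44: hit
93: hit
44: hit
93: hit
80: fault, evict 44, frames [93, 80]
93: hit
99: fault, evict 80, frames [93, 99]
44: fault, evict 93, frames [99, 44]
80: fault, evict 99, frames [44, 80]
44: hit
93: fault, evict 80, frames [44, 93]
99: fault, evict 44, frames [93, 99]
93: hit
Page faults: 9.

9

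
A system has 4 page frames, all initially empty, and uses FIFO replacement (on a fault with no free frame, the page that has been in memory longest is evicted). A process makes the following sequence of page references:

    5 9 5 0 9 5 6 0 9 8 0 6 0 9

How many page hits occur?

5 -> fault, frames (5)
9 -> fault, frames (5 9)
5 -> hit
0 -> fault, frames (5 9 0)
9 -> hit
5 -> hit
6 -> fault, frames (5 9 0 6)
0 -> hit
9 -> hit
8 -> fault, evict 5, frames (9 0 6 8)
0 -> hit
6 -> hit
0 -> hit
9 -> hit
Hits: 9.

9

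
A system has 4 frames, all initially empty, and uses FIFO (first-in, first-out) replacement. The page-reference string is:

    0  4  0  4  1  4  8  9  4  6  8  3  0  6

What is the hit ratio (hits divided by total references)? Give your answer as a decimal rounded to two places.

0: miss, frames (0)
4: miss, frames (0 4)
0: hit
4: hit
1: miss, frames (0 4 1)
4: hit
8: miss, frames (0 4 1 8)
9: miss, evict 0, frames (4 1 8 9)
4: hit
6: miss, evict 4, frames (1 8 9 6)
8: hit
3: miss, evict 1, frames (8 9 6 3)
0: miss, evict 8, frames (9 6 3 0)
6: hit
Hits: 6 of 14 references → 6/14 = 0.4286.

0.43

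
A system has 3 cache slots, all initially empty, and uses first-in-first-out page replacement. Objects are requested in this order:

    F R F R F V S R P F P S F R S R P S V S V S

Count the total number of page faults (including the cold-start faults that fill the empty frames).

F: miss, frames (F)
R: miss, frames (F R)
F: hit
R: hit
F: hit
V: miss, frames (F R V)
S: miss, evict F, frames (R V S)
R: hit
P: miss, evict R, frames (V S P)
F: miss, evict V, frames (S P F)
P: hit
S: hit
F: hit
R: miss, evict S, frames (P F R)
S: miss, evict P, frames (F R S)
R: hit
P: miss, evict F, frames (R S P)
S: hit
V: miss, evict R, frames (S P V)
S: hit
V: hit
S: hit
Page faults: 10.

10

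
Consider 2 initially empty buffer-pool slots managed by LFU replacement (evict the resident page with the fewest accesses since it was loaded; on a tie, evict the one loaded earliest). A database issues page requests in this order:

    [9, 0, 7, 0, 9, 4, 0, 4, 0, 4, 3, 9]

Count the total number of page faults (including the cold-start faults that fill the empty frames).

7

9 → miss, frames {9}
0 → miss, frames {9,0}
7 → miss, evict 9, frames {0,7}
0 → hit
9 → miss, evict 7, frames {0,9}
4 → miss, evict 9, frames {0,4}
0 → hit
4 → hit
0 → hit
4 → hit
3 → miss, evict 4, frames {0,3}
9 → miss, evict 3, frames {0,9}
Page faults: 7.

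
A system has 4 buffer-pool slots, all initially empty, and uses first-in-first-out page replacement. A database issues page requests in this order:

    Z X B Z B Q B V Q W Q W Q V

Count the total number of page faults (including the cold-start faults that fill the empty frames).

6

Z: miss, frames (Z)
X: miss, frames (Z X)
B: miss, frames (Z X B)
Z: hit
B: hit
Q: miss, frames (Z X B Q)
B: hit
V: miss, evict Z, frames (X B Q V)
Q: hit
W: miss, evict X, frames (B Q V W)
Q: hit
W: hit
Q: hit
V: hit
Page faults: 6.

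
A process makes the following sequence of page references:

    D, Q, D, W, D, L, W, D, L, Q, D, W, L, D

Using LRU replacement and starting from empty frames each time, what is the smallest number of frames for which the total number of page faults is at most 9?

3

f=1: 14 faults
f=2: 12 faults
f=3: 7 faults
f=4: 4 faults
Smallest f with faults ≤ 9 is 3.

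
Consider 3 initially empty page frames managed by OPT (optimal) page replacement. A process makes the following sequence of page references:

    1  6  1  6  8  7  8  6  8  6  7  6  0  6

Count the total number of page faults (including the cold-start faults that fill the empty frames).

1: miss, frames (1)
6: miss, frames (1 6)
1: hit
6: hit
8: miss, frames (1 6 8)
7: miss, evict 1, frames (6 8 7)
8: hit
6: hit
8: hit
6: hit
7: hit
6: hit
0: miss, evict 7, frames (6 8 0)
6: hit
Page faults: 5.

5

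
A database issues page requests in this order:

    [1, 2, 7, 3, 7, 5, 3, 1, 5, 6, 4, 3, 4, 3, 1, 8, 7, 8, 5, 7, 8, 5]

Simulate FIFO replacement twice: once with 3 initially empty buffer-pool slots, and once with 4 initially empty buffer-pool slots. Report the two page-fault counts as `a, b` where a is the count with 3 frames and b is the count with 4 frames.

13, 12

3 frames: F F F F . F . F . F F F . . F F F . F . . . → 13 faults.
4 frames: F F F F . F . F . F F F . . . F F . F . . . → 12 faults.
12 < 13: adding a frame reduced faults, as is typical.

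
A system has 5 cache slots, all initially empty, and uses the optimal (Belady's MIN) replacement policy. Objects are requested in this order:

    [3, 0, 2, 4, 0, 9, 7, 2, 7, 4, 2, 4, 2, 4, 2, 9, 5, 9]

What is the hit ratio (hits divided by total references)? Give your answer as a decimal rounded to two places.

3 -> fault, frames {3}
0 -> fault, frames {3,0}
2 -> fault, frames {3,0,2}
4 -> fault, frames {3,0,2,4}
0 -> hit
9 -> fault, frames {3,0,2,4,9}
7 -> fault, evict 0, frames {3,2,4,9,7}
2 -> hit
7 -> hit
4 -> hit
2 -> hit
4 -> hit
2 -> hit
4 -> hit
2 -> hit
9 -> hit
5 -> fault, evict 7, frames {3,2,4,9,5}
9 -> hit
Hits: 11 of 18 references → 11/18 = 0.6111.

0.61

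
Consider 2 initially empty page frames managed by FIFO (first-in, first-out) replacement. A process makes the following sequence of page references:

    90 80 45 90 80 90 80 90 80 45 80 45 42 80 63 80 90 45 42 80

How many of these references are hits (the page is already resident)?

90 → miss, frames {90}
80 → miss, frames {90,80}
45 → miss, evict 90, frames {80,45}
90 → miss, evict 80, frames {45,90}
80 → miss, evict 45, frames {90,80}
90 → hit
80 → hit
90 → hit
80 → hit
45 → miss, evict 90, frames {80,45}
80 → hit
45 → hit
42 → miss, evict 80, frames {45,42}
80 → miss, evict 45, frames {42,80}
63 → miss, evict 42, frames {80,63}
80 → hit
90 → miss, evict 80, frames {63,90}
45 → miss, evict 63, frames {90,45}
42 → miss, evict 90, frames {45,42}
80 → miss, evict 45, frames {42,80}
Hits: 7.

7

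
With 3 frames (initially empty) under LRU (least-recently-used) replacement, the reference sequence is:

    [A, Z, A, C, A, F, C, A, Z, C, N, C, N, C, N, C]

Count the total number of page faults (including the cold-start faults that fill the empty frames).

A → miss, frames {A}
Z → miss, frames {A,Z}
A → hit
C → miss, frames {Z,A,C}
A → hit
F → miss, evict Z, frames {C,A,F}
C → hit
A → hit
Z → miss, evict F, frames {C,A,Z}
C → hit
N → miss, evict A, frames {Z,C,N}
C → hit
N → hit
C → hit
N → hit
C → hit
Page faults: 6.

6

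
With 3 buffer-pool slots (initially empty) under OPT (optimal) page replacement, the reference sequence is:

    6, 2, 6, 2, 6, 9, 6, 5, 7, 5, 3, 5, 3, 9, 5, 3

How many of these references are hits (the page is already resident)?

10

6 -> miss, frames [6]
2 -> miss, frames [6, 2]
6 -> hit
2 -> hit
6 -> hit
9 -> miss, frames [6, 2, 9]
6 -> hit
5 -> miss, evict 2, frames [6, 9, 5]
7 -> miss, evict 6, frames [9, 5, 7]
5 -> hit
3 -> miss, evict 7, frames [9, 5, 3]
5 -> hit
3 -> hit
9 -> hit
5 -> hit
3 -> hit
Hits: 10.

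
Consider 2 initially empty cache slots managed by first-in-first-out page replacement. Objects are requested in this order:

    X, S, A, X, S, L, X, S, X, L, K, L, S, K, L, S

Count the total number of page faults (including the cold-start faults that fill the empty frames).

12

X: miss, frames (X)
S: miss, frames (X S)
A: miss, evict X, frames (S A)
X: miss, evict S, frames (A X)
S: miss, evict A, frames (X S)
L: miss, evict X, frames (S L)
X: miss, evict S, frames (L X)
S: miss, evict L, frames (X S)
X: hit
L: miss, evict X, frames (S L)
K: miss, evict S, frames (L K)
L: hit
S: miss, evict L, frames (K S)
K: hit
L: miss, evict K, frames (S L)
S: hit
Page faults: 12.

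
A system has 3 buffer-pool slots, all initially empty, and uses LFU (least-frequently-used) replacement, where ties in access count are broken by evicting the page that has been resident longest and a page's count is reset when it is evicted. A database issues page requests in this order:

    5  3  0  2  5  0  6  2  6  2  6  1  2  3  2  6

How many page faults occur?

5 → miss, frames [5]
3 → miss, frames [5, 3]
0 → miss, frames [5, 3, 0]
2 → miss, evict 5, frames [3, 0, 2]
5 → miss, evict 3, frames [0, 2, 5]
0 → hit
6 → miss, evict 2, frames [0, 5, 6]
2 → miss, evict 5, frames [0, 6, 2]
6 → hit
2 → hit
6 → hit
1 → miss, evict 0, frames [6, 2, 1]
2 → hit
3 → miss, evict 1, frames [6, 2, 3]
2 → hit
6 → hit
Page faults: 9.

9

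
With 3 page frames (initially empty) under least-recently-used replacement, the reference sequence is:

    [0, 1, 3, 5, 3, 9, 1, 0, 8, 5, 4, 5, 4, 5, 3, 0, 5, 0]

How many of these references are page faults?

12

0 -> miss, frames [0]
1 -> miss, frames [0, 1]
3 -> miss, frames [0, 1, 3]
5 -> miss, evict 0, frames [1, 3, 5]
3 -> hit
9 -> miss, evict 1, frames [5, 3, 9]
1 -> miss, evict 5, frames [3, 9, 1]
0 -> miss, evict 3, frames [9, 1, 0]
8 -> miss, evict 9, frames [1, 0, 8]
5 -> miss, evict 1, frames [0, 8, 5]
4 -> miss, evict 0, frames [8, 5, 4]
5 -> hit
4 -> hit
5 -> hit
3 -> miss, evict 8, frames [4, 5, 3]
0 -> miss, evict 4, frames [5, 3, 0]
5 -> hit
0 -> hit
Page faults: 12.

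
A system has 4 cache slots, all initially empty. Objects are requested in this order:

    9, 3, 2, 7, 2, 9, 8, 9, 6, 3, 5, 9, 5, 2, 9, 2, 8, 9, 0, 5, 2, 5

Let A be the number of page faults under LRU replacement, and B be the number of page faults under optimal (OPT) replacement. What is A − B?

4

Under LRU: F F F F . . F . F F F . . F . . F . F F F . → 13 faults.
Under OPT: F F F F . . F . F . F . . . . . F . F . . . → 9 faults.
A − B = 13 − 9 = 4.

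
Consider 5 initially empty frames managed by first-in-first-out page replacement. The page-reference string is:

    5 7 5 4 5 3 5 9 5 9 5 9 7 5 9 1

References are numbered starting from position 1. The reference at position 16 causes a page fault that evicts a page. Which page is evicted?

5

pos 1: 5 → fault, frames [5]
pos 2: 7 → fault, frames [5, 7]
pos 3: 5 → hit
pos 4: 4 → fault, frames [5, 7, 4]
pos 5: 5 → hit
pos 6: 3 → fault, frames [5, 7, 4, 3]
pos 7: 5 → hit
pos 8: 9 → fault, frames [5, 7, 4, 3, 9]
pos 9: 5 → hit
pos 10: 9 → hit
pos 11: 5 → hit
pos 12: 9 → hit
pos 13: 7 → hit
pos 14: 5 → hit
pos 15: 9 → hit
pos 16: 1 → fault, evict 5, frames [7, 4, 3, 9, 1]
At position 16, page 5 is evicted.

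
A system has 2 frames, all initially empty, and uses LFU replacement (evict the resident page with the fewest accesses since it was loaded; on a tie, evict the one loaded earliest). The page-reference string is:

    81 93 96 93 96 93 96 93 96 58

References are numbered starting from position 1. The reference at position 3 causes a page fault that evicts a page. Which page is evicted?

pos 1: 81 → fault, frames (81)
pos 2: 93 → fault, frames (81 93)
pos 3: 96 → fault, evict 81, frames (93 96)
At position 3, page 81 is evicted.

81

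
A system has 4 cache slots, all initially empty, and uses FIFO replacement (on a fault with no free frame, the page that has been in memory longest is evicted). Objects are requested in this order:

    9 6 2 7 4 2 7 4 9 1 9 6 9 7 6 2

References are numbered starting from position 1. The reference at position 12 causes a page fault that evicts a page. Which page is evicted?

pos 1: 9 → fault, frames [9]
pos 2: 6 → fault, frames [9, 6]
pos 3: 2 → fault, frames [9, 6, 2]
pos 4: 7 → fault, frames [9, 6, 2, 7]
pos 5: 4 → fault, evict 9, frames [6, 2, 7, 4]
pos 6: 2 → hit
pos 7: 7 → hit
pos 8: 4 → hit
pos 9: 9 → fault, evict 6, frames [2, 7, 4, 9]
pos 10: 1 → fault, evict 2, frames [7, 4, 9, 1]
pos 11: 9 → hit
pos 12: 6 → fault, evict 7, frames [4, 9, 1, 6]
At position 12, page 7 is evicted.

7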